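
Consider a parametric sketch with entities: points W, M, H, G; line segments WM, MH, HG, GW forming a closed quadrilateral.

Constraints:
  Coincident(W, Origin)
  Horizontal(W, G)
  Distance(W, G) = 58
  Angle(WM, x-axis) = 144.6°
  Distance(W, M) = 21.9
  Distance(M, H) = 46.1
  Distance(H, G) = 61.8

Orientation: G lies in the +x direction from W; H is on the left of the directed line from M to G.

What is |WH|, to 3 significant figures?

47.3

W is at the origin; W and G share the same y with |WG| = 58.0 and G in +x, so G = (58.0, 0). WM runs at 144.6° with |WM| = 21.9, so M = (-17.9, 12.7). H is determined by |MH| = 46.1 and |HG| = 61.8 together: it lies at the intersection of circle(M, 46.1) and circle(G, 61.8). With |MG| = 76.9, the foot of the radical line on MG is 27.4 from M and the perpendicular offset is √(46.1² − 27.4²) = 37.0. Taking the left-of-MG solution: H = (15.3, 44.7).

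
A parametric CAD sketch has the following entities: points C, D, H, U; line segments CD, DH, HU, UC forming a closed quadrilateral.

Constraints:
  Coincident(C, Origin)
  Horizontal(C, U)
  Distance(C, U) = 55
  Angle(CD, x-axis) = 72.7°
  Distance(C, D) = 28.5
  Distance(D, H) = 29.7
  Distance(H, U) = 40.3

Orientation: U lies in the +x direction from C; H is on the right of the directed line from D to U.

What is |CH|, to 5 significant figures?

14.853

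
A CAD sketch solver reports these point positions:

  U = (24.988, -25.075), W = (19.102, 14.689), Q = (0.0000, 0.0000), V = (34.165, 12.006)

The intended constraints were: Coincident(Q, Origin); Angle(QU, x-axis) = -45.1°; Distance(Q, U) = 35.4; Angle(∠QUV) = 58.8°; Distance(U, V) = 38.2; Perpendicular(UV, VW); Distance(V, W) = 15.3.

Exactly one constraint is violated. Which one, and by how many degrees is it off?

Perpendicular(UV, VW) — off by 3.80°.

Q = (0.00, 0.00) ✓; QU at -45.10° ✓; |QU| = 35.40 ✓; ∠QUV = 58.80° ✓; |UV| = 38.20 ✓; ∠(UV, VW) = 93.80° ✗; |VW| = 15.30 ✓.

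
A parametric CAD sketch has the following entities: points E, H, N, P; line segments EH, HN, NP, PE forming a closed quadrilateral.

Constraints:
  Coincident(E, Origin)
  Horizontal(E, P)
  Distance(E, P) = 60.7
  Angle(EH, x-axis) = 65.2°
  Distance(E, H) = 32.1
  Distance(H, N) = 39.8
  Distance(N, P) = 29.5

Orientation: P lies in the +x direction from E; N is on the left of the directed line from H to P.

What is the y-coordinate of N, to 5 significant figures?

28.546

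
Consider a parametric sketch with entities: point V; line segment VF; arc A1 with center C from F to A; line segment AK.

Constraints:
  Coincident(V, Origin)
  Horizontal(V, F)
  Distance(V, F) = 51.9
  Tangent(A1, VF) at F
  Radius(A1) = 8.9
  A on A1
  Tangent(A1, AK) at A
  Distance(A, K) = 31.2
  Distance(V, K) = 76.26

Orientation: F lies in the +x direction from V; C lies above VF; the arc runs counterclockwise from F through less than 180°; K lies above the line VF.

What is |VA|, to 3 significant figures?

61.1

Checks: ∠(CF, FV) = 90.00° ✓; |CF| = 8.900 ✓; |CA| = 8.900 ✓; ∠(CA, AK) = 90.00° ✓; |AK| = 31.20 ✓; |VK| = 76.26 ✓.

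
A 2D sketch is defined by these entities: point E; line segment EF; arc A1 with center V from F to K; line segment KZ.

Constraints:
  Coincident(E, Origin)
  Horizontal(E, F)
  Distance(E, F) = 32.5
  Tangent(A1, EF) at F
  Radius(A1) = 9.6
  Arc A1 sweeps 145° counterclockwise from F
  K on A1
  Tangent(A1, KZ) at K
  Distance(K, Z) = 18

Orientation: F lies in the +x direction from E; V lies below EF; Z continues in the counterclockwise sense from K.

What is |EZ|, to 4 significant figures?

50.14

On A1, F sits at bearing 90° from V; a 145° counterclockwise sweep puts K at bearing 235°, so K = V + 9.6·(cos 235°, sin 235°) = (26.99, -17.46). The tangent condition forces VK to be normal to KZ, so KZ runs along (−sin 235°, cos 235°); with |KZ| = 18.0, Z = (41.74, -27.79). Then |EZ| = |Z − E| = 50.14.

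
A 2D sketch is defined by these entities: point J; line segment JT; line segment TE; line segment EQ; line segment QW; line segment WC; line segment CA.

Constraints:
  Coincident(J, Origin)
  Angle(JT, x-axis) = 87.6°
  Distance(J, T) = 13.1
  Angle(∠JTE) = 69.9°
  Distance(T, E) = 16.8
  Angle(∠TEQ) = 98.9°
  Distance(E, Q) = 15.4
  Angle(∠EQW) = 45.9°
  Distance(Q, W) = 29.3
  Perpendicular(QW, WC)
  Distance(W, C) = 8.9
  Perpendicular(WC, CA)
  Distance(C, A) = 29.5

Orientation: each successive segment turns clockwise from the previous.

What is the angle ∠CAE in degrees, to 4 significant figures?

11.19°

QW is perpendicular to WC, so WC runs at 32.30°; with |WC| = 8.9, C = (4.315, 21.21). WC is perpendicular to CA, so CA runs at -57.70°; with |CA| = 29.5, A = (20.08, -3.722). Then cos ∠CAE = AC·AE / (|AC||AE|), giving 11.19°.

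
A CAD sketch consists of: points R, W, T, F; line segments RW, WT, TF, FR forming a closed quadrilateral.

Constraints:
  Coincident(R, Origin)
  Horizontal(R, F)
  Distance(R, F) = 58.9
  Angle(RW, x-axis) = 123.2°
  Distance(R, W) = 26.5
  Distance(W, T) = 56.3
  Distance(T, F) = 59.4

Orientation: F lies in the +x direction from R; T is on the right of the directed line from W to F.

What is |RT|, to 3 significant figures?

30.6

R is at the origin; RF is horizontal with |RF| = 58.9 and F in +x, so F = (58.9, 0). RW runs at 123.2° with |RW| = 26.5, so W = (-14.5, 22.2). T is determined by |WT| = 56.3 and |TF| = 59.4 together: it lies at the intersection of circle(W, 56.3) and circle(F, 59.4). With |WF| = 76.7, the foot of the radical line on WF is 36.0 from W and the perpendicular offset is √(56.3² − 36.0²) = 43.3. Taking the right-of-WF solution: T = (7.44, -29.7).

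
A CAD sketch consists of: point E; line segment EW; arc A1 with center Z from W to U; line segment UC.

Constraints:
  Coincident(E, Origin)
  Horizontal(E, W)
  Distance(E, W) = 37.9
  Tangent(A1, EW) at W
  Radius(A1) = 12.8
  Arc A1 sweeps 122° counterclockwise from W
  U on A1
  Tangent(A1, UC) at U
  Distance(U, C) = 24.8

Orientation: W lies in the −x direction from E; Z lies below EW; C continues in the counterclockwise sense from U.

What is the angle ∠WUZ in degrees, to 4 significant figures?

29.00°

E is at the origin; E and W share the same y with |EW| = 37.9 and W on the −x side, so W = (-37.90, 0.000). The tangent condition forces ZW to be normal to EW, so Z = W + (0, -12.8) = (-37.90, -12.80). On A1, W sits at bearing 90° from Z; a 122° counterclockwise sweep puts U at bearing 212°, so U = Z + 12.8·(cos 212°, sin 212°) = (-48.76, -19.58). Then cos ∠WUZ = UW·UZ / (|UW||UZ|), giving 29.00°.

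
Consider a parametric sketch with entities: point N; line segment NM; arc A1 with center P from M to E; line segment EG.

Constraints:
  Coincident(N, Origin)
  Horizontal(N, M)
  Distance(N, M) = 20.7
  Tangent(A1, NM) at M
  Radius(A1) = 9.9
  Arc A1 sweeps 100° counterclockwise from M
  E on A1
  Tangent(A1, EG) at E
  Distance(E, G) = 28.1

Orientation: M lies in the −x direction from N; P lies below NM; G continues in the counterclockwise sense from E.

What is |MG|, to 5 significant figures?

39.593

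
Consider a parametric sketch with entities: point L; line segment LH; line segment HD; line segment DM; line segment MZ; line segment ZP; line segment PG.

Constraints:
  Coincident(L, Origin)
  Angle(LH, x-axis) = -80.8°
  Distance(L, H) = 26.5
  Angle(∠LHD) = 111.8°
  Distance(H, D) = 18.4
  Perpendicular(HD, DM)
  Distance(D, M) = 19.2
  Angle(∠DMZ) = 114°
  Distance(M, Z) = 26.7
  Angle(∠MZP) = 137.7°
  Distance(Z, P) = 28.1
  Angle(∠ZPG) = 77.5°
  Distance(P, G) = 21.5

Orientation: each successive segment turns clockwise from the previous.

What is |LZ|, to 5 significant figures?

6.6765

L is at the origin; LH runs at -80.8° with length 26.5, so H = (4.2369, -26.159). ∠LHD = 111.8° gives HD at -149.00° from the x-axis; with |HD| = 18.4, D = (-11.535, -35.636). The perpendicularity gives DM at right angles to HD, so DM runs at 121.00°; with |DM| = 19.2, M = (-21.424, -19.178). ∠DMZ = 114.0° gives MZ at 55.000° from the x-axis; with |MZ| = 26.7, Z = (-6.1093, 2.6932). Then |LZ| = |Z − L| = 6.6765.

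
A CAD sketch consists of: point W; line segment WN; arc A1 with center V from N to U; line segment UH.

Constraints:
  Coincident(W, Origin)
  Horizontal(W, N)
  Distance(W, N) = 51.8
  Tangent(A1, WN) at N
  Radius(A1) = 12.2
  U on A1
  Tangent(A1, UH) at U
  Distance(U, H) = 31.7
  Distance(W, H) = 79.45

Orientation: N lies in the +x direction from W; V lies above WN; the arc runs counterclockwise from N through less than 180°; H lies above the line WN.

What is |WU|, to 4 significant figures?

64.87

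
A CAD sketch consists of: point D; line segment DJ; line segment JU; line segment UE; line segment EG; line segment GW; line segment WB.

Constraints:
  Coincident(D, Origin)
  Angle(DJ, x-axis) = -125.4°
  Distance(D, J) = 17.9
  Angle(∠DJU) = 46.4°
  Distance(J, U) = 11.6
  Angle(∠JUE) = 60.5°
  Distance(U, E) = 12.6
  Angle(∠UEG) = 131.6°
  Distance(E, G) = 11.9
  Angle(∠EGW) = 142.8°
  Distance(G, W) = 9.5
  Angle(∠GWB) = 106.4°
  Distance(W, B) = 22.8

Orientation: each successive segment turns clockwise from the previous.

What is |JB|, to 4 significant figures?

17.37

D is at the origin; DJ runs at -125.4° with length 17.9, so J = (-10.37, -14.59). ∠DJU = 46.4° gives JU at 101.0° from the x-axis; with |JU| = 11.6, U = (-12.58, -3.204). ∠JUE = 60.5° gives UE at -18.50° from the x-axis; with |UE| = 12.6, E = (-0.6336, -7.202). ∠UEG = 131.6° gives EG at -66.90° from the x-axis; with |EG| = 11.9, G = (4.035, -18.15). ∠EGW = 142.8° gives GW at -104.1° from the x-axis; with |GW| = 9.5, W = (1.721, -27.36). ∠GWB = 106.4° gives WB at -177.7° from the x-axis; with |WB| = 22.8, B = (-21.06, -28.28). Then |JB| = |B − J| = 17.37.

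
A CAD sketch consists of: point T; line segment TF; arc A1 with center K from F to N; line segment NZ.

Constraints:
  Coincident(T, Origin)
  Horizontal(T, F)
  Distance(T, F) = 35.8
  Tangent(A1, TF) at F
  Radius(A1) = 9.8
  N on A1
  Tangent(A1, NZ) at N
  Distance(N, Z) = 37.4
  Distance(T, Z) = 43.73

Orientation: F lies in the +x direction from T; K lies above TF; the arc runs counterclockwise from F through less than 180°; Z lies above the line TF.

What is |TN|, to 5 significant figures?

45.555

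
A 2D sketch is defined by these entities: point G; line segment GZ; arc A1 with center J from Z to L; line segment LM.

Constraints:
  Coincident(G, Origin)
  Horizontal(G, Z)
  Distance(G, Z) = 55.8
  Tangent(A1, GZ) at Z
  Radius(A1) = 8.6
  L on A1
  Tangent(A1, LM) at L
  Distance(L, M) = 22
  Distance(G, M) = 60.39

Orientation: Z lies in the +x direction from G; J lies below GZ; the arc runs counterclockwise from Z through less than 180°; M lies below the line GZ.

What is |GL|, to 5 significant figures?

48.422

Checks: |JL| = 8.600 ✓; ∠(JL, LM) = 90.00° ✓; |LM| = 22.00 ✓; |GM| = 60.39 ✓.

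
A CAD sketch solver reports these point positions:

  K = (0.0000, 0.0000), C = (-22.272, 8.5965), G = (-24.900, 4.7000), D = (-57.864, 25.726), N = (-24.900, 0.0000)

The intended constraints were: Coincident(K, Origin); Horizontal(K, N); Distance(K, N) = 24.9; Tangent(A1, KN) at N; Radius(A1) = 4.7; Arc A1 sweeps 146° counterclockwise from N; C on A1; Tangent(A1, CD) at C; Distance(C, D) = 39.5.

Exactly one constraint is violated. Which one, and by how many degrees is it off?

Tangent(A1, CD) at C — off by 8.30°.

K = (0.00, 0.00) ✓; K.y = 0.00, N.y = 0.00 ✓; |KN| = 24.90 ✓; ∠(GN, NK) = 90.00° ✓; |GN| = 4.700 ✓; bearing(G→C) − bearing(G→N) = 146.0° ✓; |GC| = 4.700 ✓; ∠(GC, CD) = 81.70° ✗; |CD| = 39.50 ✓.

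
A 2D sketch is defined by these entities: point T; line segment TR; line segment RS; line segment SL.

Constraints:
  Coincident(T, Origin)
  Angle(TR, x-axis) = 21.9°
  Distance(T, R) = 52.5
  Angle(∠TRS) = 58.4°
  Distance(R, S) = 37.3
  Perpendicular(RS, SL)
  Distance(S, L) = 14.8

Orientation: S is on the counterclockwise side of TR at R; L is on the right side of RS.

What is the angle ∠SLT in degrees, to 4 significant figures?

9.342°

T is at the origin; TR runs at 21.9° with length 52.5, so R = 52.5·(cos 21.9°, sin 21.9°) = (48.71, 19.58). ∠TRS = 58.4°, so RS runs at 21.9° + (180° − 58.4°) = 143.5° from the x-axis; with |RS| = 37.3, S = R + 37.3·(cos 143.5°, sin 143.5°) = (18.73, 41.77). The perpendicularity gives SL at right angles to RS; with |SL| = 14.8 on the right of RS, L = S + 14.8·(0.5948, 0.8039) = (27.53, 53.67). Then cos ∠SLT = LS·LT / (|LS||LT|), giving 9.342°.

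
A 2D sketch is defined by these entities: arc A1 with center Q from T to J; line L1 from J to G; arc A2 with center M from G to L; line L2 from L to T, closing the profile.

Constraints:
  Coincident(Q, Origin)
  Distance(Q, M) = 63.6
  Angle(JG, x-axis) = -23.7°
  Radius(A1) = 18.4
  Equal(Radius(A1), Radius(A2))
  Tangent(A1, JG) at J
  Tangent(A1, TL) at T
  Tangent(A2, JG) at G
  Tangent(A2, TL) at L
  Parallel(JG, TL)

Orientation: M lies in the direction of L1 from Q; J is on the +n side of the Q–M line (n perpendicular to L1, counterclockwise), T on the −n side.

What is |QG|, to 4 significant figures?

66.21

The slot axis is L1's direction at -23.7°, so u = (cos -23.7°, sin -23.7°) = (0.9157, -0.4019) and n = (−sin -23.7°, cos -23.7°) = (0.4019, 0.9157). Q is at the origin and M lies 63.6 along u from Q, so M = 63.6·u = (58.24, -25.56). Tangency of A1 to both parallel lines with radius 18.4 puts J and T at Q ± 18.4·n: J = (7.396, 16.85), T = (-7.396, -16.85). Equal radii place G and L the same way about M: G = M + 18.4·n = (65.63, -8.716), L = M − 18.4·n = (50.84, -42.41). Then |QG| = |G − Q| = 66.21.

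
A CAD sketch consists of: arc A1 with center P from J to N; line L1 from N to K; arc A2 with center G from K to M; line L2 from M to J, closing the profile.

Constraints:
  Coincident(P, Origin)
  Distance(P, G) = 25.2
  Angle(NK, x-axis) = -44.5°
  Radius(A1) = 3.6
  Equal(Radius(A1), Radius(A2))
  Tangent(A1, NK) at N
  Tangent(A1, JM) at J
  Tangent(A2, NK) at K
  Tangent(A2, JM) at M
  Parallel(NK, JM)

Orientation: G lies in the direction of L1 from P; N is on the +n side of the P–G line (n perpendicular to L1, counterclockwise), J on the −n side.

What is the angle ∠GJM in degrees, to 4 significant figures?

8.130°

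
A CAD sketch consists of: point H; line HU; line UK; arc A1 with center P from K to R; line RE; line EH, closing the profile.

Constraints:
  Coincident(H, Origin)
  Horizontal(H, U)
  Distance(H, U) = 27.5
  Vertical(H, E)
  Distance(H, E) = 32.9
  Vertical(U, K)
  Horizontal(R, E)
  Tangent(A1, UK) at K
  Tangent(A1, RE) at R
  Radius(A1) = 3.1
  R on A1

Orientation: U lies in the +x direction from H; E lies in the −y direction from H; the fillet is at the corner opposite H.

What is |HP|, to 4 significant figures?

38.51

H and E share the same x with |HE| = 32.9 and E on the −y side, so E = (0.000, -32.90). The virtual corner opposite H is at (27.50, -32.90). Since A1 is tangent to UK there, PK ⟂ UK and the tangent condition forces PR to be normal to RE, with radius 3.1, so the center P sits 3.1 in from both sides at P = (24.40, -29.80). Then |HP| = |P − H| = 38.51.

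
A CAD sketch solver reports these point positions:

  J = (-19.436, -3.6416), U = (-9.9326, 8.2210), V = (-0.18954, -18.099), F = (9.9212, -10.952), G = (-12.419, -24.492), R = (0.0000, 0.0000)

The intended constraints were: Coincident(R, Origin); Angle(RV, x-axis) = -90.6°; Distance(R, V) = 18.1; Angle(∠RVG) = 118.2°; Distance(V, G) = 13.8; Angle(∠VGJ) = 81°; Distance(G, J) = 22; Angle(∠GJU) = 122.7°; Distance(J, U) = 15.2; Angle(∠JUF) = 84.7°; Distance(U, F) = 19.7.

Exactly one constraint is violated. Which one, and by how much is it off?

Distance(U, F) = 19.7 — off by 7.90.

R = (0.00, 0.00) ✓; RV at -90.60° ✓; |RV| = 18.10 ✓; ∠RVG = 118.2° ✓; |VG| = 13.80 ✓; ∠VGJ = 81.00° ✓; |GJ| = 22.00 ✓; ∠GJU = 122.7° ✓; |JU| = 15.20 ✓; ∠JUF = 84.70° ✓; |UF| = 27.60 ✗.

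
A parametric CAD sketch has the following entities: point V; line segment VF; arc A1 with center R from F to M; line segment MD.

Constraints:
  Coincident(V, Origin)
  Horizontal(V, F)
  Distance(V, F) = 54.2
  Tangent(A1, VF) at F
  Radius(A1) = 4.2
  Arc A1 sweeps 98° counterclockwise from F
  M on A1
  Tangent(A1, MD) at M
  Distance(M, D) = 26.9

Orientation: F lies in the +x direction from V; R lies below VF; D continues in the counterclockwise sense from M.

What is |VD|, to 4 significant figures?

62.29

On A1, F sits at bearing 90° from R; a 98° counterclockwise sweep puts M at bearing 188°, so M = R + 4.2·(cos 188°, sin 188°) = (50.04, -4.785). Since A1 is tangent to MD there, RM ⟂ MD, so MD runs along (−sin 188°, cos 188°); with |MD| = 26.9, D = (53.78, -31.42). Then |VD| = |D − V| = 62.29.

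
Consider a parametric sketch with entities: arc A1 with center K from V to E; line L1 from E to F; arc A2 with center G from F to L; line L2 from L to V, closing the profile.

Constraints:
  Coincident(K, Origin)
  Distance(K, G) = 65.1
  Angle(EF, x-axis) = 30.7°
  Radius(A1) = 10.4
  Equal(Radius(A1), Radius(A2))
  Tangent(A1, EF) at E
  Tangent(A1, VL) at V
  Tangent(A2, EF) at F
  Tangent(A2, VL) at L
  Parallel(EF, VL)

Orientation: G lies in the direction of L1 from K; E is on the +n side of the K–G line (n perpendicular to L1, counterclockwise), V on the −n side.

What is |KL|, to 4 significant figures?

65.93

The slot axis is L1's direction at 30.7°, so u = (cos 30.7°, sin 30.7°) = (0.8599, 0.5105) and n = (−sin 30.7°, cos 30.7°) = (-0.5105, 0.8599). K is at the origin and G lies 65.1 along u from K, so G = 65.1·u = (55.98, 33.24). Tangency of A1 to both parallel lines with radius 10.4 puts E and V at K ± 10.4·n: E = (-5.310, 8.942), V = (5.310, -8.942). Equal radii place F and L the same way about G: F = G + 10.4·n = (50.67, 42.18), L = G − 10.4·n = (61.29, 24.29). Then |KL| = |L − K| = 65.93.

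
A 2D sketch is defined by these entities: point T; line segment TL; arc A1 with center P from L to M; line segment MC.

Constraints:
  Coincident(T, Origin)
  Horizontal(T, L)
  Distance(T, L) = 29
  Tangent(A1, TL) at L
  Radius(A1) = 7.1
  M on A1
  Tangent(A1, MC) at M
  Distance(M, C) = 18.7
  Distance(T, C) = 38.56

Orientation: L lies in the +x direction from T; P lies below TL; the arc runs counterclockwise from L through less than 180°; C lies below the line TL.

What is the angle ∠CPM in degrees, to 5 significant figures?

69.209°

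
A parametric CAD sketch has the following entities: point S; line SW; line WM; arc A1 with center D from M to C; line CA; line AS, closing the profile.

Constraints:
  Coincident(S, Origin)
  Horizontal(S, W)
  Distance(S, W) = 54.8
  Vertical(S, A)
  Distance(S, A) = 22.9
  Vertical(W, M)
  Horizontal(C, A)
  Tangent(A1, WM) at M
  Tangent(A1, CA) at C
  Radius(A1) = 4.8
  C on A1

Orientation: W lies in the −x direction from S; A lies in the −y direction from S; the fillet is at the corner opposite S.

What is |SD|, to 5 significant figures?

53.175

S and A share the same x with |SA| = 22.9 and A on the −y side, so A = (0.0000, -22.900). The virtual corner opposite S is at (-54.800, -22.900). Since A1 is tangent to WM there, DM ⟂ WM and tangency of A1 to CA means the radius DC is perpendicular to CA, with radius 4.8, so the center D sits 4.8 in from both sides at D = (-50.000, -18.100). Then |SD| = |D − S| = 53.175.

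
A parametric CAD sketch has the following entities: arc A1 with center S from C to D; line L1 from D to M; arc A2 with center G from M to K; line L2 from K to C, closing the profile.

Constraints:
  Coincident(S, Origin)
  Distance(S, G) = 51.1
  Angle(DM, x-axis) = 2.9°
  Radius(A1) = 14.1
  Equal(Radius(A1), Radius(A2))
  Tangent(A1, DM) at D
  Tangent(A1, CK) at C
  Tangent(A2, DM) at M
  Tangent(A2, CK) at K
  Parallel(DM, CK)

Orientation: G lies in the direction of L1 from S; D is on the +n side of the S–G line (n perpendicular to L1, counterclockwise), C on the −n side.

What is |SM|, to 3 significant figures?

53.0

Tangency of A1 to both parallel lines with radius 14.1 puts D and C at S ± 14.1·n: D = (-0.713, 14.1), C = (0.713, -14.1). Equal radii place M and K the same way about G: M = G + 14.1·n = (50.3, 16.7), K = G − 14.1·n = (51.7, -11.5). Then |SM| = |M − S| = 53.0.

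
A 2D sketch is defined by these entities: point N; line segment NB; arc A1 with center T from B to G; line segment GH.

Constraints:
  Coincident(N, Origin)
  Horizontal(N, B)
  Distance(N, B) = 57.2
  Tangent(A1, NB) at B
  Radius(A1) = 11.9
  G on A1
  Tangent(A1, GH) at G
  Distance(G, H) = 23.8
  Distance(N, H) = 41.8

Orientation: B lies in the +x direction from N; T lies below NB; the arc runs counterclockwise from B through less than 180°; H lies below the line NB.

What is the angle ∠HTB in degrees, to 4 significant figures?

118.5°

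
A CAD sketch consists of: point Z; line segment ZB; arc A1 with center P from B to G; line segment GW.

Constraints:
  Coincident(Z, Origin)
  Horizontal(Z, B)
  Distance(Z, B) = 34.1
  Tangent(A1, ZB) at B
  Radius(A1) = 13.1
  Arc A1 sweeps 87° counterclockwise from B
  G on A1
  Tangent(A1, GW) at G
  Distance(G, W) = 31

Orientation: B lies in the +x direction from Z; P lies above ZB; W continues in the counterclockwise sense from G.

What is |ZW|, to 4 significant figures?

65.29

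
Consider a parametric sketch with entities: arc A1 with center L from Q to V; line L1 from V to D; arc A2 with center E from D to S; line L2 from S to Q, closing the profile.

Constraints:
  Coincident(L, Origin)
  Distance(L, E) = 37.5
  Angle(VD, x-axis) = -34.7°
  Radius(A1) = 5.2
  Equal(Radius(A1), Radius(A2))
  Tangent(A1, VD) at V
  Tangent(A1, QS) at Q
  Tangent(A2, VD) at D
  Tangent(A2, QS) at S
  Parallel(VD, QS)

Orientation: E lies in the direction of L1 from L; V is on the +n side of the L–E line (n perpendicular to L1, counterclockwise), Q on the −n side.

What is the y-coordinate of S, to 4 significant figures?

-25.62

Tangency of A1 to both parallel lines with radius 5.2 puts V and Q at L ± 5.2·n: V = (2.960, 4.275), Q = (-2.960, -4.275). Equal radii place D and S the same way about E: D = E + 5.2·n = (33.79, -17.07), S = E − 5.2·n = (27.87, -25.62). So S.y = -25.62.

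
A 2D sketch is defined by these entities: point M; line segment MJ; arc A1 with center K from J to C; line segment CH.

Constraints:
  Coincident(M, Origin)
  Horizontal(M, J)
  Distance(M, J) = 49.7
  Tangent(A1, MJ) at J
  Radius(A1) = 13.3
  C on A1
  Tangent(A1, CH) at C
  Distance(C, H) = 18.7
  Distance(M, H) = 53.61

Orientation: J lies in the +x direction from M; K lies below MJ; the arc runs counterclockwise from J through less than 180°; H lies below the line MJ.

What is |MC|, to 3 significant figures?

40.2

Checks: M = (0.00, 0.00) ✓; M.y = 0.00, J.y = 0.00 ✓; |KC| = 13.30 ✓; ∠(KC, CH) = 90.00° ✓; |CH| = 18.70 ✓; |MH| = 53.61 ✓.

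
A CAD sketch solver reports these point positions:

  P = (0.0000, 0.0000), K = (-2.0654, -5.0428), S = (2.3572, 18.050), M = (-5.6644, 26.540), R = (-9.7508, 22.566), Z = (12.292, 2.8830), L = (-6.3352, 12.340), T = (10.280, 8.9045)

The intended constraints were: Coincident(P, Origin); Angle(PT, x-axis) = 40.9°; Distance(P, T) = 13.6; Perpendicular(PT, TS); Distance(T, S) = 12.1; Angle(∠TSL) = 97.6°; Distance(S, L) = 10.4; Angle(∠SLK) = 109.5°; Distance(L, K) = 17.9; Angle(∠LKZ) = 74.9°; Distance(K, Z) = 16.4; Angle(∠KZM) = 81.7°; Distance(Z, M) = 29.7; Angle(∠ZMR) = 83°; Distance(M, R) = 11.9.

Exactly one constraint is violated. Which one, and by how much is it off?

Distance(M, R) = 11.9 — off by 6.20.

P = (0.00, 0.00) ✓; PT at 40.90° ✓; |PT| = 13.60 ✓; ∠(PT, TS) = 90.00° ✓; |TS| = 12.10 ✓; ∠TSL = 97.60° ✓; |SL| = 10.40 ✓; ∠SLK = 109.5° ✓; |LK| = 17.90 ✓; ∠LKZ = 74.90° ✓; |KZ| = 16.40 ✓; ∠KZM = 81.70° ✓; |ZM| = 29.70 ✓; ∠ZMR = 83.00° ✓; |MR| = 5.700 ✗.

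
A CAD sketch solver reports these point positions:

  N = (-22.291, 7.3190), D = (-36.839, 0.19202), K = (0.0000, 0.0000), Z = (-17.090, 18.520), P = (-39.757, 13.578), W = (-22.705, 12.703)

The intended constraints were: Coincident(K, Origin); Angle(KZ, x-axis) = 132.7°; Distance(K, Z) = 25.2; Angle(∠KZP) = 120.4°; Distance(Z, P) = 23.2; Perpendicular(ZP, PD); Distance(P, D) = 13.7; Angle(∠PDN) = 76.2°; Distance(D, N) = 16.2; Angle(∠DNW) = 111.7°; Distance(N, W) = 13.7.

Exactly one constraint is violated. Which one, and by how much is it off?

Distance(N, W) = 13.7 — off by 8.30.

K = (0.00, 0.00) ✓; KZ at 132.7° ✓; |KZ| = 25.20 ✓; ∠KZP = 120.4° ✓; |ZP| = 23.20 ✓; ∠(ZP, PD) = 90.00° ✓; |PD| = 13.70 ✓; ∠PDN = 76.20° ✓; |DN| = 16.20 ✓; ∠DNW = 111.7° ✓; |NW| = 5.400 ✗.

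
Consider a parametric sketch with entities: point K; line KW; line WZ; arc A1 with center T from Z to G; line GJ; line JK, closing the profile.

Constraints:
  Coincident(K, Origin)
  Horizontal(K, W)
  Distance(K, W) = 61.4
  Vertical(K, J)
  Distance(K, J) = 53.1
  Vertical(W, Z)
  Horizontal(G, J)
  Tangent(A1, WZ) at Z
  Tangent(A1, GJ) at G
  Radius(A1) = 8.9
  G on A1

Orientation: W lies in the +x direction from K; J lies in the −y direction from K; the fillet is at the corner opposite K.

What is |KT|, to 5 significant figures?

68.629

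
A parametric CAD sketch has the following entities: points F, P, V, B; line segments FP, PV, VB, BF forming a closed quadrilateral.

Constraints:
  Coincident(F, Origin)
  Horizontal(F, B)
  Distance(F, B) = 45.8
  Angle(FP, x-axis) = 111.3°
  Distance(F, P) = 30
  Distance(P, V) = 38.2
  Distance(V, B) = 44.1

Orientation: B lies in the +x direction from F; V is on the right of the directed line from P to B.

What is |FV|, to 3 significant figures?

8.22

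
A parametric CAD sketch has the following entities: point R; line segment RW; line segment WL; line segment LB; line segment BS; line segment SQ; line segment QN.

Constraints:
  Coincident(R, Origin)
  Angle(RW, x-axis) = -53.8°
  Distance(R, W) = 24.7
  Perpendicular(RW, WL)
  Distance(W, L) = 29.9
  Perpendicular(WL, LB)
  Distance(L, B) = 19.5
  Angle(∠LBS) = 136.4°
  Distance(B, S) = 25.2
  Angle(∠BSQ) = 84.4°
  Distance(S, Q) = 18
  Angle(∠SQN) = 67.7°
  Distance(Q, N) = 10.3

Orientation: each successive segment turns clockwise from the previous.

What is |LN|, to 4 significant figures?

28.46

R is at the origin; RW runs at -53.8° with length 24.7, so W = (14.59, -19.93). RW is perpendicular to WL, so WL runs at -143.8°; with |WL| = 29.9, L = (-9.540, -37.59). WL ⟂ LB, so LB runs at 126.2°; with |LB| = 19.5, B = (-21.06, -21.86). ∠LBS = 136.4° gives BS at 82.60° from the x-axis; with |BS| = 25.2, S = (-17.81, 3.135). ∠BSQ = 84.4° gives SQ at -13.00° from the x-axis; with |SQ| = 18.0, Q = (-0.2727, -0.9143). ∠SQN = 67.7° gives QN at -125.3° from the x-axis; with |QN| = 10.3, N = (-6.225, -9.321). Then |LN| = |N − L| = 28.46.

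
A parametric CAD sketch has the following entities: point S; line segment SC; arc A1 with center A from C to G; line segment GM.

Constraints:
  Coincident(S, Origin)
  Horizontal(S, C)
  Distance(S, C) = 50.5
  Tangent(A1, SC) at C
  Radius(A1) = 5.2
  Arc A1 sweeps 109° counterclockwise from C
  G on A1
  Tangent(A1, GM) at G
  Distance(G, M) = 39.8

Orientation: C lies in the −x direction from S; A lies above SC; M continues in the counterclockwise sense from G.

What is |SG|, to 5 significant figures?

46.102

S is at the origin; S and C share the same y with |SC| = 50.5 and C on the −x side, so C = (-50.500, 0.0000). A1 meets SC tangentially, so AC is at right angles to SC, so A = C + (0, 5.2) = (-50.500, 5.2000). On A1, C sits at bearing -90° from A; a 109° counterclockwise sweep puts G at bearing 19°, so G = A + 5.2·(cos 19°, sin 19°) = (-45.583, 6.8930). Then |SG| = |G − S| = 46.102.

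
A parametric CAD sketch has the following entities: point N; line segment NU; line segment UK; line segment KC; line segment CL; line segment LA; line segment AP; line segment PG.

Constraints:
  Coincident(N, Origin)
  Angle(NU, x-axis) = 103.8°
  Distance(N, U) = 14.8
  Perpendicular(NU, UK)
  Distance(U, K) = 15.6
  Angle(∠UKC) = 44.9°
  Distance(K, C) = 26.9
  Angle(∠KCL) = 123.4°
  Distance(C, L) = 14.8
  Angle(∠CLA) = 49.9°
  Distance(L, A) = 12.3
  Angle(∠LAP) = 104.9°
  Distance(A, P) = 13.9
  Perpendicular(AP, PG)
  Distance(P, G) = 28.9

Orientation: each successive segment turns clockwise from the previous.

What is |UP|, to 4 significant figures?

16.96

N is at the origin; NU runs at 103.8° with length 14.8, so U = (-3.530, 14.37). The perpendicularity gives UK at right angles to NU, so UK runs at 13.80°; with |UK| = 15.6, K = (11.62, 18.09). ∠UKC = 44.9° gives KC at -121.3° from the x-axis; with |KC| = 26.9, C = (-2.356, -4.891). ∠KCL = 123.4° gives CL at -177.9° from the x-axis; with |CL| = 14.8, L = (-17.15, -5.433). ∠CLA = 49.9° gives LA at 52.00° from the x-axis; with |LA| = 12.3, A = (-9.573, 4.259). ∠LAP = 104.9° gives AP at -23.10° from the x-axis; with |AP| = 13.9, P = (3.212, -1.194). Then |UP| = |P − U| = 16.96.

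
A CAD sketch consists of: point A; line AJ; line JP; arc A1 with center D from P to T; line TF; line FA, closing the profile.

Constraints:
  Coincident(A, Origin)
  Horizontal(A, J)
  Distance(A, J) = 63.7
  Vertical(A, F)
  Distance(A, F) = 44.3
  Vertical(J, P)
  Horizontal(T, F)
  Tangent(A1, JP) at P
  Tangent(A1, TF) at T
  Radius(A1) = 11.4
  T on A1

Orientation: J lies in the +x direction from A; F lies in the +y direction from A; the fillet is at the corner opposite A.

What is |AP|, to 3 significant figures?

71.7

A is at the origin; AJ is horizontal with |AJ| = 63.7 and J on the +x side, so J = (63.7, 0.00). AF is vertical with |AF| = 44.3 and F on the +y side, so F = (0.00, 44.3). The virtual corner opposite A is at (63.7, 44.3). Tangency of A1 to JP means the radius DP is perpendicular to JP and A1 meets TF tangentially, so DT is at right angles to TF, with radius 11.4, so the center D sits 11.4 in from both sides at D = (52.3, 32.9). That places the tangent points at P = (63.7, 32.9) on JP and T = (52.3, 44.3) on TF. Then |AP| = |P − A| = 71.7.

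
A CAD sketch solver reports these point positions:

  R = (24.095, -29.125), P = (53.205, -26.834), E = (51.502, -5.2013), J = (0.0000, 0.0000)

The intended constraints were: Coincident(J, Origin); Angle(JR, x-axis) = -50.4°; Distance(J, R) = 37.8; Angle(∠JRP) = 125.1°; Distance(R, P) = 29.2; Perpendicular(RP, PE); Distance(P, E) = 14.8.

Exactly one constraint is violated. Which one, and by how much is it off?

Distance(P, E) = 14.8 — off by 6.90.

J = (0.00, 0.00) ✓; JR at -50.40° ✓; |JR| = 37.80 ✓; ∠JRP = 125.1° ✓; |RP| = 29.20 ✓; ∠(RP, PE) = 90.00° ✓; |PE| = 21.70 ✗.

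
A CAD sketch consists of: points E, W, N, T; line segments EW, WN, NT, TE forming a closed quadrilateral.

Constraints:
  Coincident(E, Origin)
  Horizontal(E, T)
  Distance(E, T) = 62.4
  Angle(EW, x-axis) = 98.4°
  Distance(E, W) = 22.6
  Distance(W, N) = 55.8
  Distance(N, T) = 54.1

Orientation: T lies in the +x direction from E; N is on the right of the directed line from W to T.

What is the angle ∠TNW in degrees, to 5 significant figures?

78.304°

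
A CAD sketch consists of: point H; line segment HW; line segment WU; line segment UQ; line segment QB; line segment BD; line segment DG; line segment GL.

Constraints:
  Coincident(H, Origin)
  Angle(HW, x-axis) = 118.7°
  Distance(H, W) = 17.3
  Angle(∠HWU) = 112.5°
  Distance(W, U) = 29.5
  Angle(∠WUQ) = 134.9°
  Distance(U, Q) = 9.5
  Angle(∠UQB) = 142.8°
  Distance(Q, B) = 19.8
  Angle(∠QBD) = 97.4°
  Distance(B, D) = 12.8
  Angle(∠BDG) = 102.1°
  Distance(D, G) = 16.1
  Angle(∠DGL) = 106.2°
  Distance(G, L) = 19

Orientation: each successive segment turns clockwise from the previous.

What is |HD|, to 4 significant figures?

35.84

∠UQB = 142.8° gives QB at -31.10° from the x-axis; with |QB| = 19.8, B = (36.58, 28.95). ∠QBD = 97.4° gives BD at -113.7° from the x-axis; with |BD| = 12.8, D = (31.43, 17.23). Then |HD| = |D − H| = 35.84.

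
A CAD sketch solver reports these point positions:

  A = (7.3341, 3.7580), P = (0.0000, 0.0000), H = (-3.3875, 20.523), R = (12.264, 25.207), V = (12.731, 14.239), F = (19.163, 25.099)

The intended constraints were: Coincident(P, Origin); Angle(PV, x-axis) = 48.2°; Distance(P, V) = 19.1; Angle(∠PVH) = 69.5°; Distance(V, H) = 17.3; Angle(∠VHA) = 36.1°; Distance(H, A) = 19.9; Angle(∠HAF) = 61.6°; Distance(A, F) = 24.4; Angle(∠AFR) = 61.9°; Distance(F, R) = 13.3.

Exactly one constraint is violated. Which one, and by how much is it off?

Distance(F, R) = 13.3 — off by 6.40.

P = (0.00, 0.00) ✓; PV at 48.20° ✓; |PV| = 19.10 ✓; ∠PVH = 69.50° ✓; |VH| = 17.30 ✓; ∠VHA = 36.10° ✓; |HA| = 19.90 ✓; ∠HAF = 61.60° ✓; |AF| = 24.40 ✓; ∠AFR = 61.90° ✓; |FR| = 6.900 ✗.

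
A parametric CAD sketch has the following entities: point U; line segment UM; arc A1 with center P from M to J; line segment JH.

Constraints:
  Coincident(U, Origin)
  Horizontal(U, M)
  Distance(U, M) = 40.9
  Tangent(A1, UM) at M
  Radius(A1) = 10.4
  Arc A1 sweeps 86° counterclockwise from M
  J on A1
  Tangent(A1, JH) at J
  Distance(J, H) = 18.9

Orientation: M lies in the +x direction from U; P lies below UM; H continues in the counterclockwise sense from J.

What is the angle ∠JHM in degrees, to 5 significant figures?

18.287°

U is at the origin; UM is horizontal with |UM| = 40.9 and M on the +x side, so M = (40.900, 0.0000). Since A1 is tangent to UM there, PM ⟂ UM, so P = M + (0, -10.4) = (40.900, -10.400). On A1, M sits at bearing 90° from P; an 86° counterclockwise sweep puts J at bearing 176°, so J = P + 10.4·(cos 176°, sin 176°) = (30.525, -9.6745). Since A1 is tangent to JH there, PJ ⟂ JH, so JH runs along (−sin 176°, cos 176°); with |JH| = 18.9, H = (29.207, -28.528). Then cos ∠JHM = HJ·HM / (|HJ||HM|), giving 18.287°.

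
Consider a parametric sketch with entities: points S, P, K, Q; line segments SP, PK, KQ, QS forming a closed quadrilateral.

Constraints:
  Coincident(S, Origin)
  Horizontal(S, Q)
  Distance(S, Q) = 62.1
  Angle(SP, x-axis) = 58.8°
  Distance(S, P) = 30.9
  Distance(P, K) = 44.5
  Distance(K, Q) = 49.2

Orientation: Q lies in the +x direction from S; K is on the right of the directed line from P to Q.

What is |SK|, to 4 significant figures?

24.36

Checks: |PK| = 44.50 ✓; |KQ| = 49.20 ✓.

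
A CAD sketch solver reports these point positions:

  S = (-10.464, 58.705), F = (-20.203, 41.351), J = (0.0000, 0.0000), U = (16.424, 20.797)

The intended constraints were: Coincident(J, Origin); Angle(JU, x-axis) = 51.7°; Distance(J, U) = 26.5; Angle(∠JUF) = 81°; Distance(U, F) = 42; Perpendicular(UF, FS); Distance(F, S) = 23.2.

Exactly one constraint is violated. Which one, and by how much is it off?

Distance(F, S) = 23.2 — off by 3.30.

J = (0.00, 0.00) ✓; JU at 51.70° ✓; |JU| = 26.50 ✓; ∠JUF = 81.00° ✓; |UF| = 42.00 ✓; ∠(UF, FS) = 90.00° ✓; |FS| = 19.90 ✗.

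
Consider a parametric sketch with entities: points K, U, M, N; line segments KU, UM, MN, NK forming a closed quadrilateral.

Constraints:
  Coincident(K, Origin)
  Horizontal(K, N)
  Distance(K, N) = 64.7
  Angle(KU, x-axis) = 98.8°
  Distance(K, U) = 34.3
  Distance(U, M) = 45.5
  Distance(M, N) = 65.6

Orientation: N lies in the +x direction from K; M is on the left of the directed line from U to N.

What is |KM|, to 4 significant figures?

66.74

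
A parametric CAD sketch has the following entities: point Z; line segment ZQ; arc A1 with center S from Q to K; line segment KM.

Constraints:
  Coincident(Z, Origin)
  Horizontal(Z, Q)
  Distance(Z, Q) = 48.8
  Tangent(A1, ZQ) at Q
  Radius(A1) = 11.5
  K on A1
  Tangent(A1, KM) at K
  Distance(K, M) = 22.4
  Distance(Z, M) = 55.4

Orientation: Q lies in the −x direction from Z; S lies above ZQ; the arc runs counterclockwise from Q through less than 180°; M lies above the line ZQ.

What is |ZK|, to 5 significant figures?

40.053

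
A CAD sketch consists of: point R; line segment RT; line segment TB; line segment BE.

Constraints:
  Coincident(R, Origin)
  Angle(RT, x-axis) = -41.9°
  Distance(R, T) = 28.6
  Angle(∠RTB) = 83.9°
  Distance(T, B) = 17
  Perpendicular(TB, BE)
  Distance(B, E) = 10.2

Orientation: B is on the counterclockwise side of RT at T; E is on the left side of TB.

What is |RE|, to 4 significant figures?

22.97

R is at the origin; RT runs at -41.9° with length 28.6, so T = 28.6·(cos -41.9°, sin -41.9°) = (21.29, -19.10). ∠RTB = 83.9°, so TB runs at -41.9° + (180° − 83.9°) = 54.20° from the x-axis; with |TB| = 17.0, B = T + 17.0·(cos 54.20°, sin 54.20°) = (31.23, -5.312). TB ⟂ BE; with |BE| = 10.2 on the left of TB, E = B + 10.2·(-0.8111, 0.5850) = (22.96, 0.6546). Then |RE| = |E − R| = 22.97.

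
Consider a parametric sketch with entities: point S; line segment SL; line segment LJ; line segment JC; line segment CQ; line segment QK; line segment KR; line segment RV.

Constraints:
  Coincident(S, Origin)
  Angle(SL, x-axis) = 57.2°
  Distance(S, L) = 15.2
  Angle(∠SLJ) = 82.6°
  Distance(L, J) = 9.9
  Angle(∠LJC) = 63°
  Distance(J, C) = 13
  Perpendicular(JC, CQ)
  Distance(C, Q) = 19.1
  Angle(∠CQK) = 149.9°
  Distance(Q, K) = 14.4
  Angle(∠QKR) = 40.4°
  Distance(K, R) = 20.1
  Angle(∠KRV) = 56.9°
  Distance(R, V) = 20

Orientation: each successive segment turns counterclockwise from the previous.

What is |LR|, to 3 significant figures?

3.76

∠CQK = 149.9° gives QK at 31.7° from the x-axis; with |QK| = 14.4, K = (31.0, 12.1). ∠QKR = 40.4° gives KR at 171° from the x-axis; with |KR| = 20.1, R = (11.1, 15.2). Then |LR| = |R − L| = 3.76.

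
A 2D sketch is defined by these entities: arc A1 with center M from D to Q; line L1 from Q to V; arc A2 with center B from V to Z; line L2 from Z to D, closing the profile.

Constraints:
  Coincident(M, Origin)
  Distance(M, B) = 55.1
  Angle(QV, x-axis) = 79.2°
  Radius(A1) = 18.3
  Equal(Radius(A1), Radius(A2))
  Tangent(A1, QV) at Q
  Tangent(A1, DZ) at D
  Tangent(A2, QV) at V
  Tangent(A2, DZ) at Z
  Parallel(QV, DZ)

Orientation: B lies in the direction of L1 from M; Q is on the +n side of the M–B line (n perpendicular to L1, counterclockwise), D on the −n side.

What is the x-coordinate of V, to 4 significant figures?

-7.651

The slot axis is L1's direction at 79.2°, so u = (cos 79.2°, sin 79.2°) = (0.1874, 0.9823) and n = (−sin 79.2°, cos 79.2°) = (-0.9823, 0.1874). M is at the origin and B lies 55.1 along u from M, so B = 55.1·u = (10.32, 54.12). Tangency of A1 to both parallel lines with radius 18.3 puts Q and D at M ± 18.3·n: Q = (-17.98, 3.429), D = (17.98, -3.429). Equal radii place V and Z the same way about B: V = B + 18.3·n = (-7.651, 57.55), Z = B − 18.3·n = (28.30, 50.69). So V.x = -7.651.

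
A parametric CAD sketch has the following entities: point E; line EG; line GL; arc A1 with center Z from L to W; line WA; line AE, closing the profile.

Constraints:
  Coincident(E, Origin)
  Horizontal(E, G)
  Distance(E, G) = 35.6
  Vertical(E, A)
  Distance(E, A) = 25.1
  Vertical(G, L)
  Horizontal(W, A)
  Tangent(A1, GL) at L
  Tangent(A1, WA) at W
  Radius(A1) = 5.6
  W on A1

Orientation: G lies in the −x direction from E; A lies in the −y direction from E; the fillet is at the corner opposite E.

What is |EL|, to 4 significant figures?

40.59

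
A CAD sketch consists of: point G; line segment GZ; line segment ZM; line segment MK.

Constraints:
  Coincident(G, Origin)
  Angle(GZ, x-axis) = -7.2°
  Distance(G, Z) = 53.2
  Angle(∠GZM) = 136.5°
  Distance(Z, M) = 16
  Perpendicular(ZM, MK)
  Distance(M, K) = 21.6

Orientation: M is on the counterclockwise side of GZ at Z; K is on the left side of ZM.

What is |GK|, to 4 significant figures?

56.62

∠GZM = 136.5°, so ZM runs at -7.2° + (180° − 136.5°) = 36.30° from the x-axis; with |ZM| = 16.0, M = Z + 16.0·(cos 36.30°, sin 36.30°) = (65.68, 2.804). ZM is perpendicular to MK; with |MK| = 21.6 on the left of ZM, K = M + 21.6·(-0.5920, 0.8059) = (52.89, 20.21). Then |GK| = |K − G| = 56.62.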